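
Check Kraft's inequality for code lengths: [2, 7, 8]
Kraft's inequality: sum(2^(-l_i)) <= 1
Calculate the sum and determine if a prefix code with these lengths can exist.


Sum = 2^(-2) + 2^(-7) + 2^(-8)
    = 0.25 + 0.0078125 + 0.00390625
    = 67/256 = 0.26171875
Since 0.26171875 <= 1, Kraft's inequality IS satisfied.
A prefix code with these lengths CAN exist.

Kraft sum = 0.26171875. Satisfied.


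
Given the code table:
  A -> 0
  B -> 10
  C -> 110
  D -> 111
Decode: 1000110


Decoding:
10 -> B
0 -> A
0 -> A
110 -> C


Result: BAAC


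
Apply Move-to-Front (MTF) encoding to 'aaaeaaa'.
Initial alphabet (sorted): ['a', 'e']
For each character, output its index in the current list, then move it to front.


MTF encoding:
'a': index 0 in ['a', 'e'] -> ['a', 'e']
'a': index 0 in ['a', 'e'] -> ['a', 'e']
'a': index 0 in ['a', 'e'] -> ['a', 'e']
'e': index 1 in ['a', 'e'] -> ['e', 'a']
'a': index 1 in ['e', 'a'] -> ['a', 'e']
'a': index 0 in ['a', 'e'] -> ['a', 'e']
'a': index 0 in ['a', 'e'] -> ['a', 'e']


Output: [0, 0, 0, 1, 1, 0, 0]


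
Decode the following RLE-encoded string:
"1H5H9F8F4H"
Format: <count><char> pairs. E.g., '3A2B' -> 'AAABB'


Expanding each <count><char> pair:
  1H -> 'H'
  5H -> 'HHHHH'
  9F -> 'FFFFFFFFF'
  8F -> 'FFFFFFFF'
  4H -> 'HHHH'

Decoded = HHHHHHFFFFFFFFFFFFFFFFFHHHH


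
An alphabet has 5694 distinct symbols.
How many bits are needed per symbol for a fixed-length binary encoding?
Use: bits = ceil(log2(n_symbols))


log2(5694) = 12.4752
Bracket: 2^12 = 4096 < 5694 <= 2^13 = 8192
So ceil(log2(5694)) = 13

bits = ceil(log2(5694)) = ceil(12.4752) = 13 bits


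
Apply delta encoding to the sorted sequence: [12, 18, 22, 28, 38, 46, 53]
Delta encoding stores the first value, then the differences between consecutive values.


First value: 12
Deltas:
  18 - 12 = 6
  22 - 18 = 4
  28 - 22 = 6
  38 - 28 = 10
  46 - 38 = 8
  53 - 46 = 7


Delta encoded: [12, 6, 4, 6, 10, 8, 7]


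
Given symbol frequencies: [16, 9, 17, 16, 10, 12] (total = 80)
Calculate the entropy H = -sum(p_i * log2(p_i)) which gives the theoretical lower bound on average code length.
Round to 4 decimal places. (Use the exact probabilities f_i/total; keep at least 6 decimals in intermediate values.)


Per-symbol terms -p_i * log2(p_i) with p_i = f_i/80:
  p = 16/80 = 0.200000: log2(p) = -2.321928, -p*log2(p) = 0.464386
  p = 9/80 = 0.112500: log2(p) = -3.152003, -p*log2(p) = 0.354600
  p = 17/80 = 0.212500: log2(p) = -2.234465, -p*log2(p) = 0.474824
  p = 16/80 = 0.200000: log2(p) = -2.321928, -p*log2(p) = 0.464386
  p = 10/80 = 0.125000: log2(p) = -3.000000, -p*log2(p) = 0.375000
  p = 12/80 = 0.150000: log2(p) = -2.736966, -p*log2(p) = 0.410545
H = 0.464386 + 0.354600 + 0.474824 + 0.464386 + 0.375000 + 0.410545 = 2.543741

H = 2.5437 bits/symbol


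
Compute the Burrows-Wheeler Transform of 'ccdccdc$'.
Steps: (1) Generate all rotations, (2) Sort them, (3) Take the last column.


Rotations (sorted):
  0: $ccdccdc -> last char: c
  1: c$ccdccd -> last char: d
  2: ccdc$ccd -> last char: d
  3: ccdccdc$ -> last char: $
  4: cdc$ccdc -> last char: c
  5: cdccdc$c -> last char: c
  6: dc$ccdcc -> last char: c
  7: dccdc$cc -> last char: c


BWT = cdd$cccc


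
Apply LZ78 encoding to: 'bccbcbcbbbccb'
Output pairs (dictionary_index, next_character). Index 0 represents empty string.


LZ78 encoding steps:
Dictionary: {0: ''}
Step 1: w='' (idx 0), next='b' -> output (0, 'b'), add 'b' as idx 1
Step 2: w='' (idx 0), next='c' -> output (0, 'c'), add 'c' as idx 2
Step 3: w='c' (idx 2), next='b' -> output (2, 'b'), add 'cb' as idx 3
Step 4: w='cb' (idx 3), next='c' -> output (3, 'c'), add 'cbc' as idx 4
Step 5: w='b' (idx 1), next='b' -> output (1, 'b'), add 'bb' as idx 5
Step 6: w='b' (idx 1), next='c' -> output (1, 'c'), add 'bc' as idx 6
Step 7: w='cb' (idx 3), end of input -> output (3, '')


Encoded: [(0, 'b'), (0, 'c'), (2, 'b'), (3, 'c'), (1, 'b'), (1, 'c'), (3, '')]


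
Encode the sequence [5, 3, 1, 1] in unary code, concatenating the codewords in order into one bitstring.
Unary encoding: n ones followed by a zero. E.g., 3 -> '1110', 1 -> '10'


Encode each number as n ones followed by a terminating 0:
  5 -> 111110 (6 bits)
  3 -> 1110 (4 bits)
  1 -> 10 (2 bits)
  1 -> 10 (2 bits)
Total length = 6 + 4 + 2 + 2 = 14 bits.

Unary([5, 3, 1, 1]) = 11111011101010 (14 bits)


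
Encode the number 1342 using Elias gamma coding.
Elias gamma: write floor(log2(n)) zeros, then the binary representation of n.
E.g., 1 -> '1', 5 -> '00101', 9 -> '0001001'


num_bits = floor(log2(1342)) + 1 = 11
leading_zeros = num_bits - 1 = 10
binary(1342) = 10100111110

Elias gamma(1342) = '0000000000' + '10100111110' = 000000000010100111110 (21 bits)


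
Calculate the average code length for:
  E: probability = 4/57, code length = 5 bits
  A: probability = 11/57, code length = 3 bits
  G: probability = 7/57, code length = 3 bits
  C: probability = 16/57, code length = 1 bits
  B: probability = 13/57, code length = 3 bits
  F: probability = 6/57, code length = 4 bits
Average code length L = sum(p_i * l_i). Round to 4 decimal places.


Weighted contributions p_i * l_i:
  E: (4/57) * 5 = 20/57
  A: (11/57) * 3 = 33/57
  G: (7/57) * 3 = 21/57
  C: (16/57) * 1 = 16/57
  B: (13/57) * 3 = 39/57
  F: (6/57) * 4 = 24/57
Sum = (20 + 33 + 21 + 16 + 39 + 24)/57 = 153/57

L = 153/57 = 2.6842 bits/symbol


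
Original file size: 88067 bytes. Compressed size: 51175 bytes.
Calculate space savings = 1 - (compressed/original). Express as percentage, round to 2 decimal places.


ratio = compressed/original = 51175/88067 = 0.581092
savings = 1 - ratio = 1 - 0.581092 = 0.418908
as a percentage: 0.418908 * 100 = 41.89%

Space savings = 1 - 51175/88067 = 41.89%


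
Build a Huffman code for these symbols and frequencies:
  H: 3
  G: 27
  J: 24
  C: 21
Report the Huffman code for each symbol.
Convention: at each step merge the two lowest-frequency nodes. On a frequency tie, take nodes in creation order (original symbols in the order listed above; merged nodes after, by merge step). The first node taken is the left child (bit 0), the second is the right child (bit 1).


Huffman tree construction:
Step 1: Merge H(3) + C(21) = 24
Step 2: Merge J(24) + (H+C)(24) = 48
Step 3: Merge G(27) + (J+(H+C))(48) = 75
Read each symbol's code off the tree from the root (left child = 0, right child = 1).

Codes:
  H: 110 (length 3)
  G: 0 (length 1)
  J: 10 (length 2)
  C: 111 (length 3)
Average code length: 147/75 = 1.9600 bits/symbol


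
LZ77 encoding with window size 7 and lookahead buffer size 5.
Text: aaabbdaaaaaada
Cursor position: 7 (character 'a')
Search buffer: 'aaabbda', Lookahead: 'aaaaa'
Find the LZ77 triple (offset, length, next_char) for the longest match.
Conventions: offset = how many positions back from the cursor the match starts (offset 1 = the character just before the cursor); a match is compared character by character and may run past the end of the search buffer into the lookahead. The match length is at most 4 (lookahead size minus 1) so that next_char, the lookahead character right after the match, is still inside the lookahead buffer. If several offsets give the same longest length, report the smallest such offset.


Try each offset into the search buffer:
  offset=1 (pos 6, char 'a'): match length 4
  offset=2 (pos 5, char 'd'): match length 0
  offset=3 (pos 4, char 'b'): match length 0
  offset=4 (pos 3, char 'b'): match length 0
  offset=5 (pos 2, char 'a'): match length 1
  offset=6 (pos 1, char 'a'): match length 2
  offset=7 (pos 0, char 'a'): match length 3
Longest match has length 4 at offset 1.
next_char = character at position 7 + 4 = 11 -> 'a'

Best match: offset=1, length=4 (matching 'aaaa' starting at position 6)
LZ77 triple: (1, 4, 'a')


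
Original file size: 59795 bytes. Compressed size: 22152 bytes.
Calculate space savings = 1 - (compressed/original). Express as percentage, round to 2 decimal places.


ratio = compressed/original = 22152/59795 = 0.370466
savings = 1 - ratio = 1 - 0.370466 = 0.629534
as a percentage: 0.629534 * 100 = 62.95%

Space savings = 1 - 22152/59795 = 62.95%


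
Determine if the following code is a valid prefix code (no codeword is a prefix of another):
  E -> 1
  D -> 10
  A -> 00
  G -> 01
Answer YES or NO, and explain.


Checking each pair (does one codeword prefix another?):
  E='1' vs D='10': prefix -- VIOLATION

NO -- this is NOT a valid prefix code. E (1) is a prefix of D (10).


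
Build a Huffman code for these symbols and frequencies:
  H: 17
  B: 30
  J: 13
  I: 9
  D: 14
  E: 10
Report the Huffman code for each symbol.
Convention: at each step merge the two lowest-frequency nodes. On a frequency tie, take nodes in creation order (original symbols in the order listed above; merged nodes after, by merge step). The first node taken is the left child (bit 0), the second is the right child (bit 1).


Huffman tree construction:
Step 1: Merge I(9) + E(10) = 19
Step 2: Merge J(13) + D(14) = 27
Step 3: Merge H(17) + (I+E)(19) = 36
Step 4: Merge (J+D)(27) + B(30) = 57
Step 5: Merge (H+(I+E))(36) + ((J+D)+B)(57) = 93
Read each symbol's code off the tree from the root (left child = 0, right child = 1).

Codes:
  H: 00 (length 2)
  B: 11 (length 2)
  J: 100 (length 3)
  I: 010 (length 3)
  D: 101 (length 3)
  E: 011 (length 3)
Average code length: 232/93 = 2.4946 bits/symbol


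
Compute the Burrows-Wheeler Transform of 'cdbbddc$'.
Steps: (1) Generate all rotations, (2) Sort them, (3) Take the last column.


Rotations (sorted):
  0: $cdbbddc -> last char: c
  1: bbddc$cd -> last char: d
  2: bddc$cdb -> last char: b
  3: c$cdbbdd -> last char: d
  4: cdbbddc$ -> last char: $
  5: dbbddc$c -> last char: c
  6: dc$cdbbd -> last char: d
  7: ddc$cdbb -> last char: b


BWT = cdbd$cdb


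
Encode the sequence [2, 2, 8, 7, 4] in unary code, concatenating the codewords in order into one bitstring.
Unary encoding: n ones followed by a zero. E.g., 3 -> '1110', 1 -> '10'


Encode each number as n ones followed by a terminating 0:
  2 -> 110 (3 bits)
  2 -> 110 (3 bits)
  8 -> 111111110 (9 bits)
  7 -> 11111110 (8 bits)
  4 -> 11110 (5 bits)
Total length = 3 + 3 + 9 + 8 + 5 = 28 bits.

Unary([2, 2, 8, 7, 4]) = 1101101111111101111111011110 (28 bits)


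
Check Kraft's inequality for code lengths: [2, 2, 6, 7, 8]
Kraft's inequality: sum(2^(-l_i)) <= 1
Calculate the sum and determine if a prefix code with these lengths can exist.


Sum = 2^(-2) + 2^(-2) + 2^(-6) + 2^(-7) + 2^(-8)
    = 0.25 + 0.25 + 0.015625 + 0.0078125 + 0.00390625
    = 135/256 = 0.52734375
Since 0.52734375 <= 1, Kraft's inequality IS satisfied.
A prefix code with these lengths CAN exist.

Kraft sum = 0.52734375. Satisfied.


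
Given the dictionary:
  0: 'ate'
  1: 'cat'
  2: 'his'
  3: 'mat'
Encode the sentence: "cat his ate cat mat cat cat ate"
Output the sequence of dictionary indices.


Look up each word in the dictionary:
  'cat' -> 1
  'his' -> 2
  'ate' -> 0
  'cat' -> 1
  'mat' -> 3
  'cat' -> 1
  'cat' -> 1
  'ate' -> 0

Encoded: [1, 2, 0, 1, 3, 1, 1, 0]


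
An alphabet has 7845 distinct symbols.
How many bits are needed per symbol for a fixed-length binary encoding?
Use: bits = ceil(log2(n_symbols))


log2(7845) = 12.9376
Bracket: 2^12 = 4096 < 7845 <= 2^13 = 8192
So ceil(log2(7845)) = 13

bits = ceil(log2(7845)) = ceil(12.9376) = 13 bits


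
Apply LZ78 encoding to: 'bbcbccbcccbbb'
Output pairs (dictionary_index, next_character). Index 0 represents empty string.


LZ78 encoding steps:
Dictionary: {0: ''}
Step 1: w='' (idx 0), next='b' -> output (0, 'b'), add 'b' as idx 1
Step 2: w='b' (idx 1), next='c' -> output (1, 'c'), add 'bc' as idx 2
Step 3: w='bc' (idx 2), next='c' -> output (2, 'c'), add 'bcc' as idx 3
Step 4: w='bcc' (idx 3), next='c' -> output (3, 'c'), add 'bccc' as idx 4
Step 5: w='b' (idx 1), next='b' -> output (1, 'b'), add 'bb' as idx 5
Step 6: w='b' (idx 1), end of input -> output (1, '')


Encoded: [(0, 'b'), (1, 'c'), (2, 'c'), (3, 'c'), (1, 'b'), (1, '')]


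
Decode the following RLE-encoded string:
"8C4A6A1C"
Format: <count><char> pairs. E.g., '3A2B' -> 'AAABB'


Expanding each <count><char> pair:
  8C -> 'CCCCCCCC'
  4A -> 'AAAA'
  6A -> 'AAAAAA'
  1C -> 'C'

Decoded = CCCCCCCCAAAAAAAAAAC


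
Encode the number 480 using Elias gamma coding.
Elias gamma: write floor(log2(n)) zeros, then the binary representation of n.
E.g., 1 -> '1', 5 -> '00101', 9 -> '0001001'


num_bits = floor(log2(480)) + 1 = 9
leading_zeros = num_bits - 1 = 8
binary(480) = 111100000

Elias gamma(480) = '00000000' + '111100000' = 00000000111100000 (17 bits)


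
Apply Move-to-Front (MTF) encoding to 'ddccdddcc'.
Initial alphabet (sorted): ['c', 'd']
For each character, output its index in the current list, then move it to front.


MTF encoding:
'd': index 1 in ['c', 'd'] -> ['d', 'c']
'd': index 0 in ['d', 'c'] -> ['d', 'c']
'c': index 1 in ['d', 'c'] -> ['c', 'd']
'c': index 0 in ['c', 'd'] -> ['c', 'd']
'd': index 1 in ['c', 'd'] -> ['d', 'c']
'd': index 0 in ['d', 'c'] -> ['d', 'c']
'd': index 0 in ['d', 'c'] -> ['d', 'c']
'c': index 1 in ['d', 'c'] -> ['c', 'd']
'c': index 0 in ['c', 'd'] -> ['c', 'd']


Output: [1, 0, 1, 0, 1, 0, 0, 1, 0]


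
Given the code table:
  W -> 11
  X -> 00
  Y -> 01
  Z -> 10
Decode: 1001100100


Decoding:
10 -> Z
01 -> Y
10 -> Z
01 -> Y
00 -> X


Result: ZYZYX


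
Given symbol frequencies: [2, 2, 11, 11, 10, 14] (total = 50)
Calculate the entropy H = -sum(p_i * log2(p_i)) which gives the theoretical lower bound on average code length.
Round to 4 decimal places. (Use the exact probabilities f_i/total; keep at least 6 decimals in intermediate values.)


Per-symbol terms -p_i * log2(p_i) with p_i = f_i/50:
  p = 2/50 = 0.040000: log2(p) = -4.643856, -p*log2(p) = 0.185754
  p = 2/50 = 0.040000: log2(p) = -4.643856, -p*log2(p) = 0.185754
  p = 11/50 = 0.220000: log2(p) = -2.184425, -p*log2(p) = 0.480573
  p = 11/50 = 0.220000: log2(p) = -2.184425, -p*log2(p) = 0.480573
  p = 10/50 = 0.200000: log2(p) = -2.321928, -p*log2(p) = 0.464386
  p = 14/50 = 0.280000: log2(p) = -1.836501, -p*log2(p) = 0.514220
H = 0.185754 + 0.185754 + 0.480573 + 0.480573 + 0.464386 + 0.514220 = 2.311260

H = 2.3113 bits/symbol


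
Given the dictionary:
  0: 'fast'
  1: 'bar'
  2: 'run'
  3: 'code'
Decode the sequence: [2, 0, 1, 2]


Look up each index in the dictionary:
  2 -> 'run'
  0 -> 'fast'
  1 -> 'bar'
  2 -> 'run'

Decoded: "run fast bar run"


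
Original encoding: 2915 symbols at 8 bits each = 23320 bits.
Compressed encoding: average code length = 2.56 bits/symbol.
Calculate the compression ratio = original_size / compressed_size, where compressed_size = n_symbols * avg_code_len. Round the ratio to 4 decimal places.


original_size = n_symbols * orig_bits = 2915 * 8 = 23320 bits
compressed_size = n_symbols * avg_code_len = 2915 * 2.56 = 7462.4 bits
ratio = original_size / compressed_size = 23320 / 7462.4 = 3.125

Compression ratio = 3.125


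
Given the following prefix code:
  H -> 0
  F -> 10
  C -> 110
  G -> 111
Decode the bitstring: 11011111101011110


Decoding step by step:
Bits 110 -> C
Bits 111 -> G
Bits 111 -> G
Bits 0 -> H
Bits 10 -> F
Bits 111 -> G
Bits 10 -> F


Decoded message: CGGHFGF


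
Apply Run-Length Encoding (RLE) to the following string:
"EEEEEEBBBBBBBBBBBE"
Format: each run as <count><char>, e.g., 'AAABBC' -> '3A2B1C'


Scanning runs left to right:
  i=0: run of 'E' x 6 -> '6E'
  i=6: run of 'B' x 11 -> '11B'
  i=17: run of 'E' x 1 -> '1E'

RLE = 6E11B1E


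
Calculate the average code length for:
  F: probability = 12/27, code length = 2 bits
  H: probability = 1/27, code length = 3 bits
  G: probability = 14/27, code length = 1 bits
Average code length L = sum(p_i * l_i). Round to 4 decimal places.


Weighted contributions p_i * l_i:
  F: (12/27) * 2 = 24/27
  H: (1/27) * 3 = 3/27
  G: (14/27) * 1 = 14/27
Sum = (24 + 3 + 14)/27 = 41/27

L = 41/27 = 1.5185 bits/symbol


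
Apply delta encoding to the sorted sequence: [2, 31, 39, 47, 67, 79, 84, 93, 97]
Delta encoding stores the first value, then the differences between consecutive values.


First value: 2
Deltas:
  31 - 2 = 29
  39 - 31 = 8
  47 - 39 = 8
  67 - 47 = 20
  79 - 67 = 12
  84 - 79 = 5
  93 - 84 = 9
  97 - 93 = 4


Delta encoded: [2, 29, 8, 8, 20, 12, 5, 9, 4]


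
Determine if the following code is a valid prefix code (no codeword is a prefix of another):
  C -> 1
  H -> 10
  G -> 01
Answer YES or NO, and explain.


Checking each pair (does one codeword prefix another?):
  C='1' vs H='10': prefix -- VIOLATION

NO -- this is NOT a valid prefix code. C (1) is a prefix of H (10).


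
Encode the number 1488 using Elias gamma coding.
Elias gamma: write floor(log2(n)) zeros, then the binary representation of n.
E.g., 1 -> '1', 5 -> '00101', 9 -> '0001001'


num_bits = floor(log2(1488)) + 1 = 11
leading_zeros = num_bits - 1 = 10
binary(1488) = 10111010000

Elias gamma(1488) = '0000000000' + '10111010000' = 000000000010111010000 (21 bits)


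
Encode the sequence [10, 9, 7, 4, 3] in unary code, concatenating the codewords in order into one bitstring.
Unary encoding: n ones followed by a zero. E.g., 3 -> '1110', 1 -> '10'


Encode each number as n ones followed by a terminating 0:
  10 -> 11111111110 (11 bits)
  9 -> 1111111110 (10 bits)
  7 -> 11111110 (8 bits)
  4 -> 11110 (5 bits)
  3 -> 1110 (4 bits)
Total length = 11 + 10 + 8 + 5 + 4 = 38 bits.

Unary([10, 9, 7, 4, 3]) = 11111111110111111111011111110111101110 (38 bits)


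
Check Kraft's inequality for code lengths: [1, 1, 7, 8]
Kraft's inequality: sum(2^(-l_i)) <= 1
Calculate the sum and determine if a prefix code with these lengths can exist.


Sum = 2^(-1) + 2^(-1) + 2^(-7) + 2^(-8)
    = 0.5 + 0.5 + 0.0078125 + 0.00390625
    = 259/256 = 1.01171875
Since 1.01171875 > 1, Kraft's inequality is NOT satisfied.
A prefix code with these lengths CANNOT exist.

Kraft sum = 1.01171875. Not satisfied.


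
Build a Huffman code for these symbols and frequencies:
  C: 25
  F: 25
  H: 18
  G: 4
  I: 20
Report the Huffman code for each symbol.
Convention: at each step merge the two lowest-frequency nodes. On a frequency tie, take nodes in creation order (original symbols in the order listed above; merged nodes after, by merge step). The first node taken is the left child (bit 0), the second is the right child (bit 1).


Huffman tree construction:
Step 1: Merge G(4) + H(18) = 22
Step 2: Merge I(20) + (G+H)(22) = 42
Step 3: Merge C(25) + F(25) = 50
Step 4: Merge (I+(G+H))(42) + (C+F)(50) = 92
Read each symbol's code off the tree from the root (left child = 0, right child = 1).

Codes:
  C: 10 (length 2)
  F: 11 (length 2)
  H: 011 (length 3)
  G: 010 (length 3)
  I: 00 (length 2)
Average code length: 206/92 = 2.2391 bits/symbol


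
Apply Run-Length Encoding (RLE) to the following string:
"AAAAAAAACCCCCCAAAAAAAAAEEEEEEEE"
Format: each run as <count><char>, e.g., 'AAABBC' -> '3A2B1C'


Scanning runs left to right:
  i=0: run of 'A' x 8 -> '8A'
  i=8: run of 'C' x 6 -> '6C'
  i=14: run of 'A' x 9 -> '9A'
  i=23: run of 'E' x 8 -> '8E'

RLE = 8A6C9A8E


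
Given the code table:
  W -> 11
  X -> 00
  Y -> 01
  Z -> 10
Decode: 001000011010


Decoding:
00 -> X
10 -> Z
00 -> X
01 -> Y
10 -> Z
10 -> Z


Result: XZXYZZ


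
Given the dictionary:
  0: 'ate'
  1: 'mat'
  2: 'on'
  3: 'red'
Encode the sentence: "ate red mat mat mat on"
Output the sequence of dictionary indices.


Look up each word in the dictionary:
  'ate' -> 0
  'red' -> 3
  'mat' -> 1
  'mat' -> 1
  'mat' -> 1
  'on' -> 2

Encoded: [0, 3, 1, 1, 1, 2]


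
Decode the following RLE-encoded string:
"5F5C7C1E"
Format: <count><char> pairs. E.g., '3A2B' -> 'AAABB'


Expanding each <count><char> pair:
  5F -> 'FFFFF'
  5C -> 'CCCCC'
  7C -> 'CCCCCCC'
  1E -> 'E'

Decoded = FFFFFCCCCCCCCCCCCE


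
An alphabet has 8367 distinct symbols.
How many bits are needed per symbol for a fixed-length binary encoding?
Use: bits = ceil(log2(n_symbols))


log2(8367) = 13.0305
Bracket: 2^13 = 8192 < 8367 <= 2^14 = 16384
So ceil(log2(8367)) = 14

bits = ceil(log2(8367)) = ceil(13.0305) = 14 bits


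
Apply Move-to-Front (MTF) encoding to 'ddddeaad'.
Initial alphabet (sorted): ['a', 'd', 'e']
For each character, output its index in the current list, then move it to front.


MTF encoding:
'd': index 1 in ['a', 'd', 'e'] -> ['d', 'a', 'e']
'd': index 0 in ['d', 'a', 'e'] -> ['d', 'a', 'e']
'd': index 0 in ['d', 'a', 'e'] -> ['d', 'a', 'e']
'd': index 0 in ['d', 'a', 'e'] -> ['d', 'a', 'e']
'e': index 2 in ['d', 'a', 'e'] -> ['e', 'd', 'a']
'a': index 2 in ['e', 'd', 'a'] -> ['a', 'e', 'd']
'a': index 0 in ['a', 'e', 'd'] -> ['a', 'e', 'd']
'd': index 2 in ['a', 'e', 'd'] -> ['d', 'a', 'e']


Output: [1, 0, 0, 0, 2, 2, 0, 2]


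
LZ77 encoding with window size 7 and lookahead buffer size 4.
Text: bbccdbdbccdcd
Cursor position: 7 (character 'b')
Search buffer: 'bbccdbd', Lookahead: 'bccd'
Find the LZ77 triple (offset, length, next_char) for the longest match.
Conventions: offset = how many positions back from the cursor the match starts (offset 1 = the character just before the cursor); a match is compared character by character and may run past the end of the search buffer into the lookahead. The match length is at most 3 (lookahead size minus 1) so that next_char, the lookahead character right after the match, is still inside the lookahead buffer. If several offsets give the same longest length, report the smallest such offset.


Try each offset into the search buffer:
  offset=1 (pos 6, char 'd'): match length 0
  offset=2 (pos 5, char 'b'): match length 1
  offset=3 (pos 4, char 'd'): match length 0
  offset=4 (pos 3, char 'c'): match length 0
  offset=5 (pos 2, char 'c'): match length 0
  offset=6 (pos 1, char 'b'): match length 3
  offset=7 (pos 0, char 'b'): match length 1
Longest match has length 3 at offset 6.
next_char = character at position 7 + 3 = 10 -> 'd'

Best match: offset=6, length=3 (matching 'bcc' starting at position 1)
LZ77 triple: (6, 3, 'd')


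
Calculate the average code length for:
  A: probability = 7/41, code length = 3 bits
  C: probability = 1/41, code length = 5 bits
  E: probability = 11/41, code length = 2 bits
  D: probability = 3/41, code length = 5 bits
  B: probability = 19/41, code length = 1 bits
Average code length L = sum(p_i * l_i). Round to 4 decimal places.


Weighted contributions p_i * l_i:
  A: (7/41) * 3 = 21/41
  C: (1/41) * 5 = 5/41
  E: (11/41) * 2 = 22/41
  D: (3/41) * 5 = 15/41
  B: (19/41) * 1 = 19/41
Sum = (21 + 5 + 22 + 15 + 19)/41 = 82/41

L = 82/41 = 2.0000 bits/symbol


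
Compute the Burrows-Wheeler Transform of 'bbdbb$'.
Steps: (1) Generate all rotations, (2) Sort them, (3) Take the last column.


Rotations (sorted):
  0: $bbdbb -> last char: b
  1: b$bbdb -> last char: b
  2: bb$bbd -> last char: d
  3: bbdbb$ -> last char: $
  4: bdbb$b -> last char: b
  5: dbb$bb -> last char: b


BWT = bbd$bb


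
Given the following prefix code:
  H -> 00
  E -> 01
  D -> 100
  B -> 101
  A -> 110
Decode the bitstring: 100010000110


Decoding step by step:
Bits 100 -> D
Bits 01 -> E
Bits 00 -> H
Bits 00 -> H
Bits 110 -> A


Decoded message: DEHHA


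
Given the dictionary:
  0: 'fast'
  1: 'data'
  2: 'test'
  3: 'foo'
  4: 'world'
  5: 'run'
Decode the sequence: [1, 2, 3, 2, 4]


Look up each index in the dictionary:
  1 -> 'data'
  2 -> 'test'
  3 -> 'foo'
  2 -> 'test'
  4 -> 'world'

Decoded: "data test foo test world"


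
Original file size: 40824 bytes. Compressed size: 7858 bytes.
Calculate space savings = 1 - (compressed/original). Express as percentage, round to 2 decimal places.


ratio = compressed/original = 7858/40824 = 0.192485
savings = 1 - ratio = 1 - 0.192485 = 0.807515
as a percentage: 0.807515 * 100 = 80.75%

Space savings = 1 - 7858/40824 = 80.75%


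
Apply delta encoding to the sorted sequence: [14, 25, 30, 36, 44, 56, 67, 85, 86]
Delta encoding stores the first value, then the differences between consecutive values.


First value: 14
Deltas:
  25 - 14 = 11
  30 - 25 = 5
  36 - 30 = 6
  44 - 36 = 8
  56 - 44 = 12
  67 - 56 = 11
  85 - 67 = 18
  86 - 85 = 1


Delta encoded: [14, 11, 5, 6, 8, 12, 11, 18, 1]


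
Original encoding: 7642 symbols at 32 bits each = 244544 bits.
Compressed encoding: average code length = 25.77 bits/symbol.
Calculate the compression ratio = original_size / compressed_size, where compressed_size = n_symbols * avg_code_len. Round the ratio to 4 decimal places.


original_size = n_symbols * orig_bits = 7642 * 32 = 244544 bits
compressed_size = n_symbols * avg_code_len = 7642 * 25.77 = 196934.34 bits
ratio = original_size / compressed_size = 244544 / 196934.34 = 1.2418

Compression ratio = 1.2418


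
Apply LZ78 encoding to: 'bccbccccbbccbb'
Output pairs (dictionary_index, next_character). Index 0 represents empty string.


LZ78 encoding steps:
Dictionary: {0: ''}
Step 1: w='' (idx 0), next='b' -> output (0, 'b'), add 'b' as idx 1
Step 2: w='' (idx 0), next='c' -> output (0, 'c'), add 'c' as idx 2
Step 3: w='c' (idx 2), next='b' -> output (2, 'b'), add 'cb' as idx 3
Step 4: w='c' (idx 2), next='c' -> output (2, 'c'), add 'cc' as idx 4
Step 5: w='cc' (idx 4), next='b' -> output (4, 'b'), add 'ccb' as idx 5
Step 6: w='b' (idx 1), next='c' -> output (1, 'c'), add 'bc' as idx 6
Step 7: w='cb' (idx 3), next='b' -> output (3, 'b'), add 'cbb' as idx 7


Encoded: [(0, 'b'), (0, 'c'), (2, 'b'), (2, 'c'), (4, 'b'), (1, 'c'), (3, 'b')]


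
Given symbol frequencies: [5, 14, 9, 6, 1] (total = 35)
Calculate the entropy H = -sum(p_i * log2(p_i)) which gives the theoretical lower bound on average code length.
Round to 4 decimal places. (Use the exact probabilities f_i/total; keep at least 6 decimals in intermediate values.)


Per-symbol terms -p_i * log2(p_i) with p_i = f_i/35:
  p = 5/35 = 0.142857: log2(p) = -2.807355, -p*log2(p) = 0.401051
  p = 14/35 = 0.400000: log2(p) = -1.321928, -p*log2(p) = 0.528771
  p = 9/35 = 0.257143: log2(p) = -1.959358, -p*log2(p) = 0.503835
  p = 6/35 = 0.171429: log2(p) = -2.544321, -p*log2(p) = 0.436169
  p = 1/35 = 0.028571: log2(p) = -5.129283, -p*log2(p) = 0.146551
H = 0.401051 + 0.528771 + 0.503835 + 0.436169 + 0.146551 = 2.016377

H = 2.0164 bits/symbol


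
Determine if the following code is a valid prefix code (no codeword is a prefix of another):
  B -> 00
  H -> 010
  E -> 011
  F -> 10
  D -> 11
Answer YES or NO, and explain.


Checking each pair (does one codeword prefix another?):
  B='00' vs H='010': no prefix
  B='00' vs E='011': no prefix
  B='00' vs F='10': no prefix
  B='00' vs D='11': no prefix
  H='010' vs B='00': no prefix
  H='010' vs E='011': no prefix
  H='010' vs F='10': no prefix
  H='010' vs D='11': no prefix
  E='011' vs B='00': no prefix
  E='011' vs H='010': no prefix
  E='011' vs F='10': no prefix
  E='011' vs D='11': no prefix
  F='10' vs B='00': no prefix
  F='10' vs H='010': no prefix
  F='10' vs E='011': no prefix
  F='10' vs D='11': no prefix
  D='11' vs B='00': no prefix
  D='11' vs H='010': no prefix
  D='11' vs E='011': no prefix
  D='11' vs F='10': no prefix
No violation found over all pairs.

YES -- this is a valid prefix code. No codeword is a prefix of any other codeword.


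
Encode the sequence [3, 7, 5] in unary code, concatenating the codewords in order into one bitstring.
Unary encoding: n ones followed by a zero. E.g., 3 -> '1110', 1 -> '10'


Encode each number as n ones followed by a terminating 0:
  3 -> 1110 (4 bits)
  7 -> 11111110 (8 bits)
  5 -> 111110 (6 bits)
Total length = 4 + 8 + 6 = 18 bits.

Unary([3, 7, 5]) = 111011111110111110 (18 bits)


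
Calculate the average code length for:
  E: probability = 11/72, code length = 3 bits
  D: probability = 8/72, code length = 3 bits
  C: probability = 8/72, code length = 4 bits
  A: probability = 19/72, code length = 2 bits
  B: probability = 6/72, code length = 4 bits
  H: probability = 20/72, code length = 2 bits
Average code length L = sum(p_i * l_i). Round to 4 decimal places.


Weighted contributions p_i * l_i:
  E: (11/72) * 3 = 33/72
  D: (8/72) * 3 = 24/72
  C: (8/72) * 4 = 32/72
  A: (19/72) * 2 = 38/72
  B: (6/72) * 4 = 24/72
  H: (20/72) * 2 = 40/72
Sum = (33 + 24 + 32 + 38 + 24 + 40)/72 = 191/72

L = 191/72 = 2.6528 bits/symbol


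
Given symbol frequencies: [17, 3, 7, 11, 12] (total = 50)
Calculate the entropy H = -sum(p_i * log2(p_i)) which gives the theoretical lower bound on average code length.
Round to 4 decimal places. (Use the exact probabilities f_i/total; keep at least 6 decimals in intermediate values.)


Per-symbol terms -p_i * log2(p_i) with p_i = f_i/50:
  p = 17/50 = 0.340000: log2(p) = -1.556393, -p*log2(p) = 0.529174
  p = 3/50 = 0.060000: log2(p) = -4.058894, -p*log2(p) = 0.243534
  p = 7/50 = 0.140000: log2(p) = -2.836501, -p*log2(p) = 0.397110
  p = 11/50 = 0.220000: log2(p) = -2.184425, -p*log2(p) = 0.480573
  p = 12/50 = 0.240000: log2(p) = -2.058894, -p*log2(p) = 0.494134
H = 0.529174 + 0.243534 + 0.397110 + 0.480573 + 0.494134 = 2.144525

H = 2.1445 bits/symbol


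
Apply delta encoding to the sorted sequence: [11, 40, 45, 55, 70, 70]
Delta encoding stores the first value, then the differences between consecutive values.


First value: 11
Deltas:
  40 - 11 = 29
  45 - 40 = 5
  55 - 45 = 10
  70 - 55 = 15
  70 - 70 = 0


Delta encoded: [11, 29, 5, 10, 15, 0]


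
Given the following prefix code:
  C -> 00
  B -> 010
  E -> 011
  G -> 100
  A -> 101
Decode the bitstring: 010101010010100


Decoding step by step:
Bits 010 -> B
Bits 101 -> A
Bits 010 -> B
Bits 010 -> B
Bits 100 -> G


Decoded message: BABBG


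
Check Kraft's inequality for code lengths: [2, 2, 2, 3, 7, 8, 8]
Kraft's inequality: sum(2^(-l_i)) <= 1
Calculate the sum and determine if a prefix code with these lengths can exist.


Sum = 2^(-2) + 2^(-2) + 2^(-2) + 2^(-3) + 2^(-7) + 2^(-8) + 2^(-8)
    = 0.25 + 0.25 + 0.25 + 0.125 + 0.0078125 + 0.00390625 + 0.00390625
    = 228/256 = 0.890625
Since 0.890625 <= 1, Kraft's inequality IS satisfied.
A prefix code with these lengths CAN exist.

Kraft sum = 0.890625. Satisfied.


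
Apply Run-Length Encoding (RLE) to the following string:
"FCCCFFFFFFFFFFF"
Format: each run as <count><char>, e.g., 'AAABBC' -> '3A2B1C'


Scanning runs left to right:
  i=0: run of 'F' x 1 -> '1F'
  i=1: run of 'C' x 3 -> '3C'
  i=4: run of 'F' x 11 -> '11F'

RLE = 1F3C11F


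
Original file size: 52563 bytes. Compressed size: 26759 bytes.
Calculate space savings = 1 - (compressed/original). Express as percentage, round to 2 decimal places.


ratio = compressed/original = 26759/52563 = 0.509084
savings = 1 - ratio = 1 - 0.509084 = 0.490916
as a percentage: 0.490916 * 100 = 49.09%

Space savings = 1 - 26759/52563 = 49.09%


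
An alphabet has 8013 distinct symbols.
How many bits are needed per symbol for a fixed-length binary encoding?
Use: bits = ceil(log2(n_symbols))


log2(8013) = 12.9681
Bracket: 2^12 = 4096 < 8013 <= 2^13 = 8192
So ceil(log2(8013)) = 13

bits = ceil(log2(8013)) = ceil(12.9681) = 13 bits


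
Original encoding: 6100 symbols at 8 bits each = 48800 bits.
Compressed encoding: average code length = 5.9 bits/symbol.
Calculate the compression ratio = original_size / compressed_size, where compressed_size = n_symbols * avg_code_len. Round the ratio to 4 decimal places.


original_size = n_symbols * orig_bits = 6100 * 8 = 48800 bits
compressed_size = n_symbols * avg_code_len = 6100 * 5.9 = 35990.0 bits
ratio = original_size / compressed_size = 48800 / 35990.0 = 1.3559

Compression ratio = 1.3559


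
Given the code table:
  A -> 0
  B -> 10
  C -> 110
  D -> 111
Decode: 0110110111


Decoding:
0 -> A
110 -> C
110 -> C
111 -> D


Result: ACCD


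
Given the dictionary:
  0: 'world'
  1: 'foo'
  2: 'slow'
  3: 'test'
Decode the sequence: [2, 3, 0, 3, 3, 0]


Look up each index in the dictionary:
  2 -> 'slow'
  3 -> 'test'
  0 -> 'world'
  3 -> 'test'
  3 -> 'test'
  0 -> 'world'

Decoded: "slow test world test test world"


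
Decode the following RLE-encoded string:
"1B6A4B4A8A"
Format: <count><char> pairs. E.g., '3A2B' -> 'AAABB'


Expanding each <count><char> pair:
  1B -> 'B'
  6A -> 'AAAAAA'
  4B -> 'BBBB'
  4A -> 'AAAA'
  8A -> 'AAAAAAAA'

Decoded = BAAAAAABBBBAAAAAAAAAAAA


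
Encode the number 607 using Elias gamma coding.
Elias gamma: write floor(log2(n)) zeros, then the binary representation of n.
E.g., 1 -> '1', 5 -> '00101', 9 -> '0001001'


num_bits = floor(log2(607)) + 1 = 10
leading_zeros = num_bits - 1 = 9
binary(607) = 1001011111

Elias gamma(607) = '000000000' + '1001011111' = 0000000001001011111 (19 bits)


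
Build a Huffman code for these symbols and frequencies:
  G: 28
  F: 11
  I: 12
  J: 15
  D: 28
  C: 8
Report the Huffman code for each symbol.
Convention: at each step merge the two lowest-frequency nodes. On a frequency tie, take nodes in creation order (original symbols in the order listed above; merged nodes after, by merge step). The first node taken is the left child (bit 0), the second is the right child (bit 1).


Huffman tree construction:
Step 1: Merge C(8) + F(11) = 19
Step 2: Merge I(12) + J(15) = 27
Step 3: Merge (C+F)(19) + (I+J)(27) = 46
Step 4: Merge G(28) + D(28) = 56
Step 5: Merge ((C+F)+(I+J))(46) + (G+D)(56) = 102
Read each symbol's code off the tree from the root (left child = 0, right child = 1).

Codes:
  G: 10 (length 2)
  F: 001 (length 3)
  I: 010 (length 3)
  J: 011 (length 3)
  D: 11 (length 2)
  C: 000 (length 3)
Average code length: 250/102 = 2.4510 bits/symbol


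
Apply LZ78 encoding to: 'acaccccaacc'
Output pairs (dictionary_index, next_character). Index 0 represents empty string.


LZ78 encoding steps:
Dictionary: {0: ''}
Step 1: w='' (idx 0), next='a' -> output (0, 'a'), add 'a' as idx 1
Step 2: w='' (idx 0), next='c' -> output (0, 'c'), add 'c' as idx 2
Step 3: w='a' (idx 1), next='c' -> output (1, 'c'), add 'ac' as idx 3
Step 4: w='c' (idx 2), next='c' -> output (2, 'c'), add 'cc' as idx 4
Step 5: w='c' (idx 2), next='a' -> output (2, 'a'), add 'ca' as idx 5
Step 6: w='ac' (idx 3), next='c' -> output (3, 'c'), add 'acc' as idx 6


Encoded: [(0, 'a'), (0, 'c'), (1, 'c'), (2, 'c'), (2, 'a'), (3, 'c')]


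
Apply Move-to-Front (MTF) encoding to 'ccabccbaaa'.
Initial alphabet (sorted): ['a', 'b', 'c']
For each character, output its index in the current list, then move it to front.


MTF encoding:
'c': index 2 in ['a', 'b', 'c'] -> ['c', 'a', 'b']
'c': index 0 in ['c', 'a', 'b'] -> ['c', 'a', 'b']
'a': index 1 in ['c', 'a', 'b'] -> ['a', 'c', 'b']
'b': index 2 in ['a', 'c', 'b'] -> ['b', 'a', 'c']
'c': index 2 in ['b', 'a', 'c'] -> ['c', 'b', 'a']
'c': index 0 in ['c', 'b', 'a'] -> ['c', 'b', 'a']
'b': index 1 in ['c', 'b', 'a'] -> ['b', 'c', 'a']
'a': index 2 in ['b', 'c', 'a'] -> ['a', 'b', 'c']
'a': index 0 in ['a', 'b', 'c'] -> ['a', 'b', 'c']
'a': index 0 in ['a', 'b', 'c'] -> ['a', 'b', 'c']


Output: [2, 0, 1, 2, 2, 0, 1, 2, 0, 0]


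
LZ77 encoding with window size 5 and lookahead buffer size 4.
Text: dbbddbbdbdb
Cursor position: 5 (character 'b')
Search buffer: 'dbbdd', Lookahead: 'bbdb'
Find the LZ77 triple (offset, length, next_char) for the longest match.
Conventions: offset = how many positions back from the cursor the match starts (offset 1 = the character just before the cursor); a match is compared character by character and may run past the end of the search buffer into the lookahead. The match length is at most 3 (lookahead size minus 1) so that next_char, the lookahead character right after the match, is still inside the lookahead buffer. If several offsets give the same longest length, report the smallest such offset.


Try each offset into the search buffer:
  offset=1 (pos 4, char 'd'): match length 0
  offset=2 (pos 3, char 'd'): match length 0
  offset=3 (pos 2, char 'b'): match length 1
  offset=4 (pos 1, char 'b'): match length 3
  offset=5 (pos 0, char 'd'): match length 0
Longest match has length 3 at offset 4.
next_char = character at position 5 + 3 = 8 -> 'b'

Best match: offset=4, length=3 (matching 'bbd' starting at position 1)
LZ77 triple: (4, 3, 'b')


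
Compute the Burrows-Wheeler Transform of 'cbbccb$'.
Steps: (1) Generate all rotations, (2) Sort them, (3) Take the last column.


Rotations (sorted):
  0: $cbbccb -> last char: b
  1: b$cbbcc -> last char: c
  2: bbccb$c -> last char: c
  3: bccb$cb -> last char: b
  4: cb$cbbc -> last char: c
  5: cbbccb$ -> last char: $
  6: ccb$cbb -> last char: b


BWT = bccbc$b


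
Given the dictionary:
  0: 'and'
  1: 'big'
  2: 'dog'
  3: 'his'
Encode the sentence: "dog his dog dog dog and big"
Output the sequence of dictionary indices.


Look up each word in the dictionary:
  'dog' -> 2
  'his' -> 3
  'dog' -> 2
  'dog' -> 2
  'dog' -> 2
  'and' -> 0
  'big' -> 1

Encoded: [2, 3, 2, 2, 2, 0, 1]


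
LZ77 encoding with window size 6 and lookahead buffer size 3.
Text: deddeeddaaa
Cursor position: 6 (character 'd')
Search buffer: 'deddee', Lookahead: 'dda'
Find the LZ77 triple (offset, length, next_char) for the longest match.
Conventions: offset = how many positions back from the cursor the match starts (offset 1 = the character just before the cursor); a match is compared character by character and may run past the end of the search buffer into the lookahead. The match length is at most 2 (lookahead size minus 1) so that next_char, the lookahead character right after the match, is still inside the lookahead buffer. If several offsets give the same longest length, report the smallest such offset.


Try each offset into the search buffer:
  offset=1 (pos 5, char 'e'): match length 0
  offset=2 (pos 4, char 'e'): match length 0
  offset=3 (pos 3, char 'd'): match length 1
  offset=4 (pos 2, char 'd'): match length 2
  offset=5 (pos 1, char 'e'): match length 0
  offset=6 (pos 0, char 'd'): match length 1
Longest match has length 2 at offset 4.
next_char = character at position 6 + 2 = 8 -> 'a'

Best match: offset=4, length=2 (matching 'dd' starting at position 2)
LZ77 triple: (4, 2, 'a')


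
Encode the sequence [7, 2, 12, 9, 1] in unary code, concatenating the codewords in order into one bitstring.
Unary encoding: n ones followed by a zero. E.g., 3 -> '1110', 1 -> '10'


Encode each number as n ones followed by a terminating 0:
  7 -> 11111110 (8 bits)
  2 -> 110 (3 bits)
  12 -> 1111111111110 (13 bits)
  9 -> 1111111110 (10 bits)
  1 -> 10 (2 bits)
Total length = 8 + 3 + 13 + 10 + 2 = 36 bits.

Unary([7, 2, 12, 9, 1]) = 111111101101111111111110111111111010 (36 bits)


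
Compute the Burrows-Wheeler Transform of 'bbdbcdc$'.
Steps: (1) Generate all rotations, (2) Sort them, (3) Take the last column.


Rotations (sorted):
  0: $bbdbcdc -> last char: c
  1: bbdbcdc$ -> last char: $
  2: bcdc$bbd -> last char: d
  3: bdbcdc$b -> last char: b
  4: c$bbdbcd -> last char: d
  5: cdc$bbdb -> last char: b
  6: dbcdc$bb -> last char: b
  7: dc$bbdbc -> last char: c


BWT = c$dbdbbc


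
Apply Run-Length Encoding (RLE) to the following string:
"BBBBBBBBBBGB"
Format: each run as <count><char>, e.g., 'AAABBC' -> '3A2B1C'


Scanning runs left to right:
  i=0: run of 'B' x 10 -> '10B'
  i=10: run of 'G' x 1 -> '1G'
  i=11: run of 'B' x 1 -> '1B'

RLE = 10B1G1B


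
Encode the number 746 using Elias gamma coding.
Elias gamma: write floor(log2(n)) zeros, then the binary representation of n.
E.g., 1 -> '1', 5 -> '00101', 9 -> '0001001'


num_bits = floor(log2(746)) + 1 = 10
leading_zeros = num_bits - 1 = 9
binary(746) = 1011101010

Elias gamma(746) = '000000000' + '1011101010' = 0000000001011101010 (19 bits)


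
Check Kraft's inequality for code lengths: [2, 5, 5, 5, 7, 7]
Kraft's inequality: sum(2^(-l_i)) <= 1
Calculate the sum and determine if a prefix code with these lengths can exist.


Sum = 2^(-2) + 2^(-5) + 2^(-5) + 2^(-5) + 2^(-7) + 2^(-7)
    = 0.25 + 0.03125 + 0.03125 + 0.03125 + 0.0078125 + 0.0078125
    = 46/128 = 0.359375
Since 0.359375 <= 1, Kraft's inequality IS satisfied.
A prefix code with these lengths CAN exist.

Kraft sum = 0.359375. Satisfied.


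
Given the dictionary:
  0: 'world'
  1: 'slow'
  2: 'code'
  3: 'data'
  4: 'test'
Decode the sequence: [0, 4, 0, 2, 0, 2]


Look up each index in the dictionary:
  0 -> 'world'
  4 -> 'test'
  0 -> 'world'
  2 -> 'code'
  0 -> 'world'
  2 -> 'code'

Decoded: "world test world code world code"
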